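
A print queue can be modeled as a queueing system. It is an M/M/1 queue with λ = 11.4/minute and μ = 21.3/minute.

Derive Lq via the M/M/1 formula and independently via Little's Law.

Method 1 (direct): Lq = λ²/(μ(μ-λ)) = 129.96/(21.3 × 9.90) = 0.6163

Method 2 (Little's Law):
W = 1/(μ-λ) = 1/9.90 = 0.10101
Wq = W - 1/μ = 0.10101 - 0.046948 = 0.05406
Lq = λWq = 11.4 × 0.05406 = 0.6163 ✔ (matches Method 1)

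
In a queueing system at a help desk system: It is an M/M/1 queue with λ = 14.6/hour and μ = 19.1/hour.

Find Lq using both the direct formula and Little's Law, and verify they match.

Method 1 (direct): Lq = λ²/(μ(μ-λ)) = 213.16/(19.1 × 4.50) = 2.4800

Method 2 (Little's Law):
W = 1/(μ-λ) = 1/4.50 = 0.222222
Wq = W - 1/μ = 0.222222 - 0.0523560 = 0.169866
Lq = λWq = 14.6 × 0.169866 = 2.4800 ✔ (matches Method 1)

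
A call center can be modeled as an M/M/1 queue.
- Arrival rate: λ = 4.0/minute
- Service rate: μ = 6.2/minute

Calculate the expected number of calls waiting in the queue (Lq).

ρ = λ/μ = 4.0/6.2 = 0.6452
For M/M/1: Lq = λ²/(μ(μ-λ))
Lq = 16.00/(6.2 × 2.20)
Lq = 1.1730 calls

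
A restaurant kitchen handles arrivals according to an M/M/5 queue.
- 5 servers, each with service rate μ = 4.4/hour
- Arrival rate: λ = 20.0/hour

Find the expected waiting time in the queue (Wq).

Traffic intensity: ρ = λ/(cμ) = 20.0/(5×4.4) = 0.9091
Since ρ = 0.9091 < 1, system is stable.
Offered load a = λ/μ = cρ = 20.0/4.4 = 4.5455
P₀ = [ Σₙ₌₀^4 aⁿ/n! + a^5/(5!(1-ρ)) ]⁻¹
Σ = a^0/0! + a^1/1! + a^2/2! + a^3/3! + a^4/4! = 1.00000 + 4.54545 + 10.3306 + 15.6524 + 17.7868 = 49.3152
a^5/(5!(1-ρ)) = 1940.3791/(120 × 0.0909091) = 177.8681
P₀ = 1/(49.3152 + 177.8681) = 0.004402
Lq = P₀·a^5·ρ / (5!(1-ρ)²) = 0.00440173 × 1940.3791 × 0.909091 / (120 × 0.00826446) = 7.8293
Wq = Lq/λ = 7.8293/20.0 = 0.3915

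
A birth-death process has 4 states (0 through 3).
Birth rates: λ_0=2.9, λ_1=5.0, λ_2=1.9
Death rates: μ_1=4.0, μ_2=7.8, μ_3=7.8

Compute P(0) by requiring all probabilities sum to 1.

Ratios P(n)/P(0) = (λ₀···λₙ₋₁)/(μ₁···μₙ):
P(1)/P(0) = (2.9)/(4.0) = 0.72500
P(2)/P(0) = (2.9×5.0)/(4.0×7.8) = 0.46474
P(3)/P(0) = (2.9×5.0×1.9)/(4.0×7.8×7.8) = 0.11321

Normalization: ∑ P(n) = 1
P(0) × (1.0000 + 0.72500 + 0.46474 + 0.11321) = 1
P(0) × 2.3030 = 1
P(0) = 1/2.3030 = 0.4342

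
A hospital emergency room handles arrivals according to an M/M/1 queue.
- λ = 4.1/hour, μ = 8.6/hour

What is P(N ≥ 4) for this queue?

ρ = λ/μ = 4.1/8.6 = 0.47674
P(N ≥ n) = ρⁿ
P(N ≥ 4) = 0.47674^4
P(N ≥ 4) = 0.05166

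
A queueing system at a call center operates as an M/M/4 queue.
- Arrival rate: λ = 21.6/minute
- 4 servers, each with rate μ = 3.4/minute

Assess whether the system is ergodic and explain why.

Stability requires ρ = λ/(cμ) < 1
ρ = 21.6/(4 × 3.4) = 21.6/13.60 = 1.5882
Since 1.5882 ≥ 1, the system is UNSTABLE.
Need c > λ/μ = 21.6/3.4 = 6.35.
Minimum servers needed: c = 7.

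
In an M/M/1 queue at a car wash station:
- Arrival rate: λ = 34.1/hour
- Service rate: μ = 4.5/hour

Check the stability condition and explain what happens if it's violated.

Stability requires ρ = λ/(cμ) < 1
ρ = 34.1/(1 × 4.5) = 34.1/4.50 = 7.5778
Since 7.5778 ≥ 1, the system is UNSTABLE.
Queue grows without bound. Need μ > λ = 34.1.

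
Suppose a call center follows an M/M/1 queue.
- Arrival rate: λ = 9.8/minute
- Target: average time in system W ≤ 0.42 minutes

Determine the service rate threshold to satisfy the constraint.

For M/M/1: W = 1/(μ-λ)
Need W ≤ 0.42, so 1/(μ-λ) ≤ 0.42
μ - λ ≥ 1/0.42 = 2.3810
μ ≥ 9.8 + 2.3810 = 12.1810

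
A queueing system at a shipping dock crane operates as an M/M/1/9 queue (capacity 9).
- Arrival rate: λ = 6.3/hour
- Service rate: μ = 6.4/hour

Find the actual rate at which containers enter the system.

ρ = λ/μ = 6.3/6.4 = 0.98437
P₀ = (1-ρ)/(1-ρ^(K+1)) = (1-0.98437)/(1-0.98437^10) = 0.01563/0.1458 = 0.1072
P_K = P₀×ρ^K = 0.10724 × 0.98437^9 = 0.10724 × 0.86781 = 0.09306
λ_eff = λ(1-P_K) = 6.3 × (1 - 0.09306) = 6.3 × 0.90694 = 5.7137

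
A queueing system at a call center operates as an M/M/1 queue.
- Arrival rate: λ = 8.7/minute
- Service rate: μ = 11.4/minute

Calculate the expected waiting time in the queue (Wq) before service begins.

First, compute utilization: ρ = λ/μ = 8.7/11.4 = 0.7632
For M/M/1: Wq = λ/(μ(μ-λ))
Wq = 8.7/(11.4 × (11.4-8.7))
Wq = 8.7/(11.4 × 2.70)
Wq = 0.2827 minutes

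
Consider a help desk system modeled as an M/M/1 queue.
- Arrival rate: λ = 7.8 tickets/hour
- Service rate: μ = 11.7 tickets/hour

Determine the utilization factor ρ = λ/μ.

Server utilization: ρ = λ/μ
ρ = 7.8/11.7 = 0.6667
The server is busy 66.67% of the time.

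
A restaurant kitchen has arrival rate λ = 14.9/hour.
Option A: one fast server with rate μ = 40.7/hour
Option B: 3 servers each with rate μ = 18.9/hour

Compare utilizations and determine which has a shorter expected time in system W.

Option A: single server μ = 40.7 (M/M/1)
  ρ_A = 14.9/40.7 = 0.3661
  W_A = 1/(μ-λ) = 1/(40.7-14.9) = 1/25.80 = 0.03876

Option B: 3 servers μ = 18.9 (M/M/3)
  ρ_B = λ/(cμ) = 14.9/(3×18.9) = 0.2628
  Offered load a = λ/μ = cρ = 14.9/18.9 = 0.7884
  P₀ = [ Σₙ₌₀^2 aⁿ/n! + a^3/(3!(1-ρ)) ]⁻¹
  Σ = a^0/0! + a^1/1! + a^2/2! = 1.0000 + 0.78836 + 0.31076 = 2.0991
  a^3/(3!(1-ρ)) = 0.4900/(6 × 0.7372) = 0.1108
  P₀ = 1/(2.0991 + 0.1108) = 0.4525
  Lq = P₀·a^3·ρ / (3!(1-ρ)²) = 0.4525 × 0.4900 × 0.2628 / (6 × 0.5435) = 0.01787
  Wq_B = Lq/λ = 0.01787/14.9 = 0.001199
  W_B = Wq_B + 1/μ = 0.001199 + 0.05291 = 0.05411

Since W_A = 0.03876 < W_B = 0.05411, Option A (single fast server) has the shorter time in system.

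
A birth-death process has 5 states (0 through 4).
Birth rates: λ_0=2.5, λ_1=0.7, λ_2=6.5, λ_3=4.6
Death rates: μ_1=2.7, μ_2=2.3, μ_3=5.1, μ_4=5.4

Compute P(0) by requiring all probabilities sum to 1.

Ratios P(n)/P(0) = (λ₀···λₙ₋₁)/(μ₁···μₙ):
P(1)/P(0) = (2.5)/(2.7) = 0.92593
P(2)/P(0) = (2.5×0.7)/(2.7×2.3) = 0.28180
P(3)/P(0) = (2.5×0.7×6.5)/(2.7×2.3×5.1) = 0.35916
P(4)/P(0) = (2.5×0.7×6.5×4.6)/(2.7×2.3×5.1×5.4) = 0.30595

Normalization: ∑ P(n) = 1
P(0) × (1.0000 + 0.92593 + 0.28180 + 0.35916 + 0.30595) = 1
P(0) × 2.8728 = 1
P(0) = 1/2.8728 = 0.3481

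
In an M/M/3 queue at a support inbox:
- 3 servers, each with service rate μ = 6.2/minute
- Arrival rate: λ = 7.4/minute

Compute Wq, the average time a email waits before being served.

Traffic intensity: ρ = λ/(cμ) = 7.4/(3×6.2) = 0.3978
Since ρ = 0.3978 < 1, system is stable.
Offered load a = λ/μ = cρ = 7.4/6.2 = 1.1935
P₀ = [ Σₙ₌₀^2 aⁿ/n! + a^3/(3!(1-ρ)) ]⁻¹
Σ = a^0/0! + a^1/1! + a^2/2! = 1.0000 + 1.1935 + 0.7123 = 2.9058
a^3/(3!(1-ρ)) = 1.7003/(6 × 0.6022) = 0.4706
P₀ = 1/(2.9058 + 0.4706) = 0.2962
Lq = P₀·a^3·ρ / (3!(1-ρ)²) = 0.2962 × 1.7003 × 0.3978 / (6 × 0.3626) = 0.09209
Wq = Lq/λ = 0.09209/7.4 = 0.01244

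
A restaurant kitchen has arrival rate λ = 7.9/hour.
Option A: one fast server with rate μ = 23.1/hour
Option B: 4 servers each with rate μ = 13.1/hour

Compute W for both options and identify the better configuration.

Option A: single server μ = 23.1 (M/M/1)
  ρ_A = 7.9/23.1 = 0.3420
  W_A = 1/(μ-λ) = 1/(23.1-7.9) = 1/15.20 = 0.06579

Option B: 4 servers μ = 13.1 (M/M/4)
  ρ_B = λ/(cμ) = 7.9/(4×13.1) = 0.1508
  Offered load a = λ/μ = cρ = 7.9/13.1 = 0.6031
  P₀ = [ Σₙ₌₀^3 aⁿ/n! + a^4/(4!(1-ρ)) ]⁻¹
  Σ = a^0/0! + a^1/1! + a^2/2! + a^3/3! = 1.0000 + 0.60305 + 0.18184 + 0.036552 = 1.8214
  a^4/(4!(1-ρ)) = 0.13226/(24 × 0.84924) = 0.006489
  P₀ = 1/(1.8214 + 0.006489) = 0.5471
  Lq = P₀·a^4·ρ / (4!(1-ρ)²) = 0.54707 × 0.13226 × 0.15076 / (24 × 0.72120) = 0.0006302
  Wq_B = Lq/λ = 0.0006302/7.9 = 0.00007977
  W_B = Wq_B + 1/μ = 0.00007977 + 0.07634 = 0.07642

Since W_A = 0.06579 < W_B = 0.07642, Option A (single fast server) has the shorter time in system.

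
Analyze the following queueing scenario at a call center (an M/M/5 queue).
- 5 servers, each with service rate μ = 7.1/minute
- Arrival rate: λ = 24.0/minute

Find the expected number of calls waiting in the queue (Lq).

Traffic intensity: ρ = λ/(cμ) = 24.0/(5×7.1) = 0.6761
Since ρ = 0.6761 < 1, system is stable.
Offered load a = λ/μ = cρ = 24.0/7.1 = 3.3803
P₀ = [ Σₙ₌₀^4 aⁿ/n! + a^5/(5!(1-ρ)) ]⁻¹
Σ = a^0/0! + a^1/1! + a^2/2! + a^3/3! + a^4/4! = 1.00000 + 3.38028 + 5.71315 + 6.43735 + 5.44002 = 21.9708
a^5/(5!(1-ρ)) = 441.3310/(120 × 0.323944) = 11.3531
P₀ = 1/(21.9708 + 11.3531) = 0.03001
Lq = P₀·a^5·ρ / (5!(1-ρ)²) = 0.030009 × 441.3310 × 0.67606 / (120 × 0.10494) = 0.7110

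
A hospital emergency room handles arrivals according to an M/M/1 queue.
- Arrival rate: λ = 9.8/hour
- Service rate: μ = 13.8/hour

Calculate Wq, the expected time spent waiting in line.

First, compute utilization: ρ = λ/μ = 9.8/13.8 = 0.7101
For M/M/1: Wq = λ/(μ(μ-λ))
Wq = 9.8/(13.8 × (13.8-9.8))
Wq = 9.8/(13.8 × 4.00)
Wq = 0.1775 hours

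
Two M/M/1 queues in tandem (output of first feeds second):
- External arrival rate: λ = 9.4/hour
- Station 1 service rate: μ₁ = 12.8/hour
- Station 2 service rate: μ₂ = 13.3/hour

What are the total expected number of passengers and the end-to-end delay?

By Jackson's theorem, each station behaves as independent M/M/1.
Station 1: ρ₁ = 9.4/12.8 = 0.7344, L₁ = ρ₁/(1-ρ₁) = λ/(μ₁-λ) = 9.4/3.40 = 2.7647
Station 2: ρ₂ = 9.4/13.3 = 0.7068, L₂ = ρ₂/(1-ρ₂) = λ/(μ₂-λ) = 9.4/3.90 = 2.4103
Total: L = L₁ + L₂ = 2.7647 + 2.4103 = 5.1750
W = L/λ = 5.1750/9.4 = 0.5505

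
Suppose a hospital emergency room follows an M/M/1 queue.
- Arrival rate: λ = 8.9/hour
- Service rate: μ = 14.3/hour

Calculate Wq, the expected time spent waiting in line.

First, compute utilization: ρ = λ/μ = 8.9/14.3 = 0.6224
For M/M/1: Wq = λ/(μ(μ-λ))
Wq = 8.9/(14.3 × (14.3-8.9))
Wq = 8.9/(14.3 × 5.40)
Wq = 0.1153 hours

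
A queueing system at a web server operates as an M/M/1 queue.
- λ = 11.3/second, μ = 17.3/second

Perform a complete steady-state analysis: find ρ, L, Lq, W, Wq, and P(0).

Step 1: ρ = λ/μ = 11.3/17.3 = 0.6532
Step 2: L = λ/(μ-λ) = 11.3/6.00 = 1.8833
Step 3: Lq = λ²/(μ(μ-λ)) = 127.69/(17.3×6.00) = 1.2302
Step 4: W = 1/(μ-λ) = 1/6.00 = 0.166667
Step 5: Wq = λ/(μ(μ-λ)) = 11.3/(17.3×6.00) = 0.1089
Step 6: P(0) = 1-ρ = 0.3468
Verify: L = λW = 11.3×0.166667 = 1.8833 ✔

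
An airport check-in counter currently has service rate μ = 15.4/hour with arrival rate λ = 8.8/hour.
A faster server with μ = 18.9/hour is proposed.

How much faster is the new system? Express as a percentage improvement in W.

System 1: ρ₁ = 8.8/15.4 = 0.5714, W₁ = 1/(15.4-8.8) = 0.1515
System 2: ρ₂ = 8.8/18.9 = 0.4656, W₂ = 1/(18.9-8.8) = 0.09901
Improvement: (W₁-W₂)/W₁ = (0.1515-0.09901)/0.1515 = 34.65%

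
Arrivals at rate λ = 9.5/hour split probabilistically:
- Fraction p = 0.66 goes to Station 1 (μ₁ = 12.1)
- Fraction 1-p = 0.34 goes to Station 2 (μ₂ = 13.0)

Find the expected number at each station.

Effective rates: λ₁ = 9.5×0.66 = 6.27, λ₂ = 9.5×0.34 = 3.23
Station 1: ρ₁ = 6.27/12.1 = 0.51818, L₁ = ρ₁/(1-ρ₁) = 0.51818/(1-0.51818) = 1.0755
Station 2: ρ₂ = 3.23/13.0 = 0.24846, L₂ = ρ₂/(1-ρ₂) = 0.24846/(1-0.24846) = 0.3306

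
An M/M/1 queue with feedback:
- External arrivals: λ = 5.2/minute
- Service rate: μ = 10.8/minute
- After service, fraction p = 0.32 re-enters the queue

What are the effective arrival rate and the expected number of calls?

Effective arrival rate: λ_eff = λ/(1-p) = 5.2/(1-0.32) = 5.2/0.68 = 7.6471
ρ = λ_eff/μ = 7.6471/10.8 = 0.70806
L = ρ/(1-ρ) = 0.70806/(1-0.70806) = 2.4254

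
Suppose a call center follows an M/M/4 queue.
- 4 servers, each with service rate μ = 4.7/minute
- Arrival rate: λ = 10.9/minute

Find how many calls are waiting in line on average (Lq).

Traffic intensity: ρ = λ/(cμ) = 10.9/(4×4.7) = 0.5798
Since ρ = 0.5798 < 1, system is stable.
Offered load a = λ/μ = cρ = 10.9/4.7 = 2.3191
P₀ = [ Σₙ₌₀^3 aⁿ/n! + a^4/(4!(1-ρ)) ]⁻¹
Σ = a^0/0! + a^1/1! + a^2/2! + a^3/3! = 1.00000 + 2.31915 + 2.68923 + 2.07891 = 8.0873
a^4/(4!(1-ρ)) = 28.9277/(24 × 0.4202) = 2.8684
P₀ = 1/(8.0873 + 2.8684) = 0.09128
Lq = P₀·a^4·ρ / (4!(1-ρ)²) = 0.09128 × 28.9277 × 0.5798 / (24 × 0.1766) = 0.3612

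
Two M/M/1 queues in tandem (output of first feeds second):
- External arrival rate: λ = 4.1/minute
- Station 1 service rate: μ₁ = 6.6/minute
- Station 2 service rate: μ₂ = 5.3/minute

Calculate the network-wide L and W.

By Jackson's theorem, each station behaves as independent M/M/1.
Station 1: ρ₁ = 4.1/6.6 = 0.6212, L₁ = ρ₁/(1-ρ₁) = λ/(μ₁-λ) = 4.1/2.50 = 1.6400
Station 2: ρ₂ = 4.1/5.3 = 0.7736, L₂ = ρ₂/(1-ρ₂) = λ/(μ₂-λ) = 4.1/1.20 = 3.4167
Total: L = L₁ + L₂ = 1.6400 + 3.4167 = 5.0567
W = L/λ = 5.0567/4.1 = 1.2333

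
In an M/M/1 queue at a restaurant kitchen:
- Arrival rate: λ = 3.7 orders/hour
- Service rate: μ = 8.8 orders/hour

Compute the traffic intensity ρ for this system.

Server utilization: ρ = λ/μ
ρ = 3.7/8.8 = 0.4205
The server is busy 42.05% of the time.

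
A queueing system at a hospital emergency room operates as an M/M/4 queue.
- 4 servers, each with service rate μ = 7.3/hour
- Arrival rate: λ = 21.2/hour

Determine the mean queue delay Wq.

Traffic intensity: ρ = λ/(cμ) = 21.2/(4×7.3) = 0.7260
Since ρ = 0.7260 < 1, system is stable.
Offered load a = λ/μ = cρ = 21.2/7.3 = 2.9041
P₀ = [ Σₙ₌₀^3 aⁿ/n! + a^4/(4!(1-ρ)) ]⁻¹
Σ = a^0/0! + a^1/1! + a^2/2! + a^3/3! = 1.00000 + 2.90411 + 4.21693 + 4.08214 = 12.2032
a^4/(4!(1-ρ)) = 71.1299/(24 × 0.273973) = 10.8177
P₀ = 1/(12.2032 + 10.8177) = 0.04344
Lq = P₀·a^4·ρ / (4!(1-ρ)²) = 0.04344 × 71.1299 × 0.7260 / (24 × 0.07506) = 1.2453
Wq = Lq/λ = 1.2453/21.2 = 0.05874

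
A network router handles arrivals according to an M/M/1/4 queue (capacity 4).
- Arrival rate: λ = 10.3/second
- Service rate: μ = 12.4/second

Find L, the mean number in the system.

ρ = λ/μ = 10.3/12.4 = 0.83065
P₀ = (1-ρ)/(1-ρ^(K+1)) = (1-0.83065)/(1-0.83065^5) = 0.16935/0.60455 = 0.2801
P_K = P₀×ρ^K = 0.2801 × 0.83065^4 = 0.2801 × 0.4761 = 0.1334
L = ρ[1 - (K+1)ρ^K + Kρ^(K+1)] / [(1-ρ)(1-ρ^(K+1))]
L = 0.83065 × (1 - 5×0.476072 + 4×0.395449) / ((1 - 0.83065) × (1 - 0.395449)) = 1.6343 packets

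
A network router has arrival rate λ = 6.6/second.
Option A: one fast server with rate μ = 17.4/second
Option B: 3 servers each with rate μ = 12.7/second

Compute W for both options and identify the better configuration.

Option A: single server μ = 17.4 (M/M/1)
  ρ_A = 6.6/17.4 = 0.3793
  W_A = 1/(μ-λ) = 1/(17.4-6.6) = 1/10.80 = 0.09259

Option B: 3 servers μ = 12.7 (M/M/3)
  ρ_B = λ/(cμ) = 6.6/(3×12.7) = 0.1732
  Offered load a = λ/μ = cρ = 6.6/12.7 = 0.5197
  P₀ = [ Σₙ₌₀^2 aⁿ/n! + a^3/(3!(1-ρ)) ]⁻¹
  Σ = a^0/0! + a^1/1! + a^2/2! = 1.0000 + 0.5197 + 0.1350 = 1.6547
  a^3/(3!(1-ρ)) = 0.14035/(6 × 0.82677) = 0.02829
  P₀ = 1/(1.6547 + 0.02829) = 0.5942
  Lq = P₀·a^3·ρ / (3!(1-ρ)²) = 0.59417 × 0.14035 × 0.17323 / (6 × 0.68355) = 0.003522
  Wq_B = Lq/λ = 0.0035223/6.6 = 0.0005337
  W_B = Wq_B + 1/μ = 0.0005337 + 0.07874 = 0.07927

Since W_B = 0.07927 < W_A = 0.09259, Option B (multiple servers) has the shorter time in system.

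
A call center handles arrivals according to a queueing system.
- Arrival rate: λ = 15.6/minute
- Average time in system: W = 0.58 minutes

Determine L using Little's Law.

Little's Law: L = λW
L = 15.6 × 0.58 = 9.0480 calls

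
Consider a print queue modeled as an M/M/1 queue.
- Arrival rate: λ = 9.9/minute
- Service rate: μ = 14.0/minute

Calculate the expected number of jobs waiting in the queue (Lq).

ρ = λ/μ = 9.9/14.0 = 0.7071
For M/M/1: Lq = λ²/(μ(μ-λ))
Lq = 98.01/(14.0 × 4.10)
Lq = 1.7075 jobs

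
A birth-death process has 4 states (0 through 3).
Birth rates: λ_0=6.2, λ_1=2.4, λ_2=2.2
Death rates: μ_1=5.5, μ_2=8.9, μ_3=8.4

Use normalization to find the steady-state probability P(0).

Ratios P(n)/P(0) = (λ₀···λₙ₋₁)/(μ₁···μₙ):
P(1)/P(0) = (6.2)/(5.5) = 1.1273
P(2)/P(0) = (6.2×2.4)/(5.5×8.9) = 0.3040
P(3)/P(0) = (6.2×2.4×2.2)/(5.5×8.9×8.4) = 0.07961

Normalization: ∑ P(n) = 1
P(0) × (1.0000 + 1.1273 + 0.3040 + 0.07961) = 1
P(0) × 2.5109 = 1
P(0) = 1/2.5109 = 0.3983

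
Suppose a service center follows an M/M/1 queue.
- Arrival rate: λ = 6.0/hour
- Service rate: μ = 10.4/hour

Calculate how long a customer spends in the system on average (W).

First, compute utilization: ρ = λ/μ = 6.0/10.4 = 0.5769
For M/M/1: W = 1/(μ-λ)
W = 1/(10.4-6.0) = 1/4.40
W = 0.2273 hours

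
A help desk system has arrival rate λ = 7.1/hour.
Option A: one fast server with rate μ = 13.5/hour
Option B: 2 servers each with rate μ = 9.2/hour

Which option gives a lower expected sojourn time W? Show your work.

Option A: single server μ = 13.5 (M/M/1)
  ρ_A = 7.1/13.5 = 0.5259
  W_A = 1/(μ-λ) = 1/(13.5-7.1) = 1/6.40 = 0.1562

Option B: 2 servers μ = 9.2 (M/M/2)
  ρ_B = λ/(cμ) = 7.1/(2×9.2) = 0.3859
  Offered load a = λ/μ = cρ = 7.1/9.2 = 0.7717
  P₀ = [ Σₙ₌₀^1 aⁿ/n! + a^2/(2!(1-ρ)) ]⁻¹
  Σ = a^0/0! + a^1/1! = 1.0000 + 0.7717 = 1.7717
  a^2/(2!(1-ρ)) = 0.5956/(2 × 0.6141) = 0.4849
  P₀ = 1/(1.7717 + 0.4849) = 0.4431
  Lq = P₀·a^2·ρ / (2!(1-ρ)²) = 0.4431 × 0.5956 × 0.3859 / (2 × 0.3772) = 0.1350
  Wq_B = Lq/λ = 0.13501/7.1 = 0.01902
  W_B = Wq_B + 1/μ = 0.01902 + 0.1087 = 0.1277

Since W_B = 0.1277 < W_A = 0.1562, Option B (multiple servers) has the shorter time in system.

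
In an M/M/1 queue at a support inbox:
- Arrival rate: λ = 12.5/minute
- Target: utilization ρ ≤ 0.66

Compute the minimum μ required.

ρ = λ/μ, so μ = λ/ρ
μ ≥ 12.5/0.66 = 18.9394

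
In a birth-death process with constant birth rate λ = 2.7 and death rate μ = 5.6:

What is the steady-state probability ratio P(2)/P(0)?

For constant rates: P(n)/P(0) = (λ/μ)^n
P(2)/P(0) = (2.7/5.6)^2 = 0.48214^2 = 0.2325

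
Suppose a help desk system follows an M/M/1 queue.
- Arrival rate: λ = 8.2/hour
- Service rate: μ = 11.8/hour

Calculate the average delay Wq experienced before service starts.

First, compute utilization: ρ = λ/μ = 8.2/11.8 = 0.6949
For M/M/1: Wq = λ/(μ(μ-λ))
Wq = 8.2/(11.8 × (11.8-8.2))
Wq = 8.2/(11.8 × 3.60)
Wq = 0.1930 hours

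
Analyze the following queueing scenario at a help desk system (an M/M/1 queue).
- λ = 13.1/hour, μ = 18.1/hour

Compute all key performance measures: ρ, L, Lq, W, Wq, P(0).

Step 1: ρ = λ/μ = 13.1/18.1 = 0.7238
Step 2: L = λ/(μ-λ) = 13.1/5.00 = 2.6200
Step 3: Lq = λ²/(μ(μ-λ)) = 171.61/(18.1×5.00) = 1.8962
Step 4: W = 1/(μ-λ) = 1/5.00 = 0.2000
Step 5: Wq = λ/(μ(μ-λ)) = 13.1/(18.1×5.00) = 0.1448
Step 6: P(0) = 1-ρ = 0.2762
Verify: L = λW = 13.1×0.2000 = 2.6200 ✔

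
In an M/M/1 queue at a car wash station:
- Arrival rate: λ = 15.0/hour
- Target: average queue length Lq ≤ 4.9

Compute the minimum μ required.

For M/M/1: Lq = λ²/(μ(μ-λ))
Need Lq ≤ 4.9, i.e. μ(μ-λ) ≥ λ²/4.9
μ² - 15.0μ - 225.00/4.9 ≥ 0  →  μ² - 15.0μ - 45.91837 ≥ 0
Quadratic formula (positive root): μ = [λ + √(λ² + 4×45.91837)]/2
Discriminant: 225.00 + 4×45.91837 = 408.6735, √408.6735 = 20.2157
μ ≥ (15.0 + 20.2157)/2 = 17.6078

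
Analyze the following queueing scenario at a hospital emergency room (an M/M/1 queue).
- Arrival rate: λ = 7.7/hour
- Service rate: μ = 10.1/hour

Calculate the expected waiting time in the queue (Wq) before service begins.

First, compute utilization: ρ = λ/μ = 7.7/10.1 = 0.7624
For M/M/1: Wq = λ/(μ(μ-λ))
Wq = 7.7/(10.1 × (10.1-7.7))
Wq = 7.7/(10.1 × 2.40)
Wq = 0.3177 hours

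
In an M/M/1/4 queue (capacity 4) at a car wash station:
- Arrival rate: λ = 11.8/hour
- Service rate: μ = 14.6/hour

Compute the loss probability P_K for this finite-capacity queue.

ρ = λ/μ = 11.8/14.6 = 0.8082
P₀ = (1-ρ)/(1-ρ^(K+1)) = (1-0.8082)/(1-0.8082^5) = 0.1918/0.6552 = 0.2927
P_K = P₀×ρ^K = 0.2927 × 0.8082^4 = 0.2927 × 0.4267 = 0.1249
Blocking probability = 12.49%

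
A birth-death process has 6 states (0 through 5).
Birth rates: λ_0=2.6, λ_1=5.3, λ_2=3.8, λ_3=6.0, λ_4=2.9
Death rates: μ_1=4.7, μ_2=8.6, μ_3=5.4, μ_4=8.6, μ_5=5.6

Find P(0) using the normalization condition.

Ratios P(n)/P(0) = (λ₀···λₙ₋₁)/(μ₁···μₙ):
P(1)/P(0) = (2.6)/(4.7) = 0.5532
P(2)/P(0) = (2.6×5.3)/(4.7×8.6) = 0.3409
P(3)/P(0) = (2.6×5.3×3.8)/(4.7×8.6×5.4) = 0.2399
P(4)/P(0) = (2.6×5.3×3.8×6.0)/(4.7×8.6×5.4×8.6) = 0.1674
P(5)/P(0) = (2.6×5.3×3.8×6.0×2.9)/(4.7×8.6×5.4×8.6×5.6) = 0.08668

Normalization: ∑ P(n) = 1
P(0) × (1.0000 + 0.5532 + 0.3409 + 0.2399 + 0.1674 + 0.08668) = 1
P(0) × 2.3881 = 1
P(0) = 1/2.3881 = 0.4187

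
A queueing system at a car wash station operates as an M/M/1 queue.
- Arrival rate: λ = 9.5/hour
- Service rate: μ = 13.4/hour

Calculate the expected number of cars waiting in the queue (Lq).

ρ = λ/μ = 9.5/13.4 = 0.7090
For M/M/1: Lq = λ²/(μ(μ-λ))
Lq = 90.25/(13.4 × 3.90)
Lq = 1.7269 cars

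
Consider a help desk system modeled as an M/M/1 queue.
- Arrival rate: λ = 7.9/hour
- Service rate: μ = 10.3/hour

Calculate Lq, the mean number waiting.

ρ = λ/μ = 7.9/10.3 = 0.7670
For M/M/1: Lq = λ²/(μ(μ-λ))
Lq = 62.41/(10.3 × 2.40)
Lq = 2.5247 tickets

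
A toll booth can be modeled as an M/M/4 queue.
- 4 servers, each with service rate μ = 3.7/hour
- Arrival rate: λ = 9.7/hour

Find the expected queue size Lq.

Traffic intensity: ρ = λ/(cμ) = 9.7/(4×3.7) = 0.6554
Since ρ = 0.6554 < 1, system is stable.
Offered load a = λ/μ = cρ = 9.7/3.7 = 2.6216
P₀ = [ Σₙ₌₀^3 aⁿ/n! + a^4/(4!(1-ρ)) ]⁻¹
Σ = a^0/0! + a^1/1! + a^2/2! + a^3/3! = 1.00000 + 2.62162 + 3.43645 + 3.00302 = 10.0611
a^4/(4!(1-ρ)) = 47.2368/(24 × 0.344595) = 5.7116
P₀ = 1/(10.0611 + 5.7116) = 0.06340
Lq = P₀·a^4·ρ / (4!(1-ρ)²) = 0.063401 × 47.2368 × 0.65541 / (24 × 0.11875) = 0.6887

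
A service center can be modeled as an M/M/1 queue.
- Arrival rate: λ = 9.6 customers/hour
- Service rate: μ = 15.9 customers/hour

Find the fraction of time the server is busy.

Server utilization: ρ = λ/μ
ρ = 9.6/15.9 = 0.6038
The server is busy 60.38% of the time.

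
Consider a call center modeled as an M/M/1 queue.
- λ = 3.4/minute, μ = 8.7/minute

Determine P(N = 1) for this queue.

ρ = λ/μ = 3.4/8.7 = 0.3908
P(n) = (1-ρ)ρⁿ
P(1) = (1-0.3908) × 0.3908^1
P(1) = 0.6092 × 0.3908
P(1) = 0.2381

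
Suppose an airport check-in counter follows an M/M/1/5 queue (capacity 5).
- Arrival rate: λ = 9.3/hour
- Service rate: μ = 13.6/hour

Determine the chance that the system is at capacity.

ρ = λ/μ = 9.3/13.6 = 0.68382
P₀ = (1-ρ)/(1-ρ^(K+1)) = (1-0.68382)/(1-0.68382^6) = 0.3162/0.8978 = 0.3522
P_K = P₀×ρ^K = 0.35219 × 0.68382^5 = 0.35219 × 0.14952 = 0.05266
Blocking probability = 5.27%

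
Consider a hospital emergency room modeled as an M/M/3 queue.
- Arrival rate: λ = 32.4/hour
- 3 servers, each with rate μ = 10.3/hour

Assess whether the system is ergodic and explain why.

Stability requires ρ = λ/(cμ) < 1
ρ = 32.4/(3 × 10.3) = 32.4/30.90 = 1.0485
Since 1.0485 ≥ 1, the system is UNSTABLE.
Need c > λ/μ = 32.4/10.3 = 3.15.
Minimum servers needed: c = 4.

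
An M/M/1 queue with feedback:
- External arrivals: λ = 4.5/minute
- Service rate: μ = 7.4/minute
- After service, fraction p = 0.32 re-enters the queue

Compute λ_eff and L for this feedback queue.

Effective arrival rate: λ_eff = λ/(1-p) = 4.5/(1-0.32) = 4.5/0.68 = 6.617647
ρ = λ_eff/μ = 6.617647/7.4 = 0.8942766
L = ρ/(1-ρ) = 0.8942766/(1-0.8942766) = 8.4586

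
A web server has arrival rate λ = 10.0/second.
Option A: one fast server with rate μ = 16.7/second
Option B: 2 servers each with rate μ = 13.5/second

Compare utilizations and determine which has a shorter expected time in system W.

Option A: single server μ = 16.7 (M/M/1)
  ρ_A = 10.0/16.7 = 0.5988
  W_A = 1/(μ-λ) = 1/(16.7-10.0) = 1/6.70 = 0.1493

Option B: 2 servers μ = 13.5 (M/M/2)
  ρ_B = λ/(cμ) = 10.0/(2×13.5) = 0.3704
  Offered load a = λ/μ = cρ = 10.0/13.5 = 0.7407
  P₀ = [ Σₙ₌₀^1 aⁿ/n! + a^2/(2!(1-ρ)) ]⁻¹
  Σ = a^0/0! + a^1/1! = 1.0000 + 0.7407 = 1.7407
  a^2/(2!(1-ρ)) = 0.54870/(2 × 0.62963) = 0.4357
  P₀ = 1/(1.7407 + 0.4357) = 0.4595
  Lq = P₀·a^2·ρ / (2!(1-ρ)²) = 0.4595 × 0.5487 × 0.3704 / (2 × 0.3964) = 0.1178
  Wq_B = Lq/λ = 0.1178/10.0 = 0.01178
  W_B = Wq_B + 1/μ = 0.01178 + 0.07407 = 0.08585

Since W_B = 0.08585 < W_A = 0.1493, Option B (multiple servers) has the shorter time in system.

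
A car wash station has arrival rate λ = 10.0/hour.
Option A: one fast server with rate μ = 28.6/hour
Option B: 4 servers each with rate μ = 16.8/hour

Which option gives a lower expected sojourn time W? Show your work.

Option A: single server μ = 28.6 (M/M/1)
  ρ_A = 10.0/28.6 = 0.3497
  W_A = 1/(μ-λ) = 1/(28.6-10.0) = 1/18.60 = 0.05376

Option B: 4 servers μ = 16.8 (M/M/4)
  ρ_B = λ/(cμ) = 10.0/(4×16.8) = 0.1488
  Offered load a = λ/μ = cρ = 10.0/16.8 = 0.5952
  P₀ = [ Σₙ₌₀^3 aⁿ/n! + a^4/(4!(1-ρ)) ]⁻¹
  Σ = a^0/0! + a^1/1! + a^2/2! + a^3/3! = 1.0000 + 0.5952 + 0.1772 + 0.03515 = 1.8075
  a^4/(4!(1-ρ)) = 0.12553/(24 × 0.85119) = 0.006145
  P₀ = 1/(1.8075 + 0.006145) = 0.5514
  Lq = P₀·a^4·ρ / (4!(1-ρ)²) = 0.55136 × 0.12553 × 0.14881 / (24 × 0.72453) = 0.0005923
  Wq_B = Lq/λ = 0.0005923/10.0 = 0.00005923
  W_B = Wq_B + 1/μ = 0.00005923 + 0.05952 = 0.05958

Since W_A = 0.05376 < W_B = 0.05958, Option A (single fast server) has the shorter time in system.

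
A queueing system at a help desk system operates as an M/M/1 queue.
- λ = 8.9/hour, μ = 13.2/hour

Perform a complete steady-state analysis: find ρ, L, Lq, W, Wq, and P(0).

Step 1: ρ = λ/μ = 8.9/13.2 = 0.6742
Step 2: L = λ/(μ-λ) = 8.9/4.30 = 2.0698
Step 3: Lq = λ²/(μ(μ-λ)) = 79.21/(13.2×4.30) = 1.3955
Step 4: W = 1/(μ-λ) = 1/4.30 = 0.23256
Step 5: Wq = λ/(μ(μ-λ)) = 8.9/(13.2×4.30) = 0.1568
Step 6: P(0) = 1-ρ = 0.3258
Verify: L = λW = 8.9×0.23256 = 2.0698 ✔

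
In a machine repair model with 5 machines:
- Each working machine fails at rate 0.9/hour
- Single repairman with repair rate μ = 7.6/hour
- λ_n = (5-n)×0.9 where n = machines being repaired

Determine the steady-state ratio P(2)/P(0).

P(2)/P(0) = ∏_{i=0}^{2-1} λ_i/μ_{i+1}
= (5-0)×0.9/7.6 × (5-1)×0.9/7.6
= 0.2805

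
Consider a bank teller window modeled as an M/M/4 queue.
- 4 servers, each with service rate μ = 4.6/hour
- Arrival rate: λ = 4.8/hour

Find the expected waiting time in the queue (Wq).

Traffic intensity: ρ = λ/(cμ) = 4.8/(4×4.6) = 0.2609
Since ρ = 0.2609 < 1, system is stable.
Offered load a = λ/μ = cρ = 4.8/4.6 = 1.0435
P₀ = [ Σₙ₌₀^3 aⁿ/n! + a^4/(4!(1-ρ)) ]⁻¹
Σ = a^0/0! + a^1/1! + a^2/2! + a^3/3! = 1.0000 + 1.0435 + 0.5444 + 0.1894 = 2.7773
a^4/(4!(1-ρ)) = 1.18559/(24 × 0.739130) = 0.06683
P₀ = 1/(2.7773 + 0.06683) = 0.3516
Lq = P₀·a^4·ρ / (4!(1-ρ)²) = 0.35160 × 1.1856 × 0.26087 / (24 × 0.54631) = 0.008294
Wq = Lq/λ = 0.008294/4.8 = 0.001728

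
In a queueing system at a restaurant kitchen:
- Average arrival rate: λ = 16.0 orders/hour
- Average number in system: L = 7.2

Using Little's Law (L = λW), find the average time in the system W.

Little's Law: L = λW, so W = L/λ
W = 7.2/16.0 = 0.4500 hours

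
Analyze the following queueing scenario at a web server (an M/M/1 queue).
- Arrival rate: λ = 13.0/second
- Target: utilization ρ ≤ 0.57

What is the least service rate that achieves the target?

ρ = λ/μ, so μ = λ/ρ
μ ≥ 13.0/0.57 = 22.8070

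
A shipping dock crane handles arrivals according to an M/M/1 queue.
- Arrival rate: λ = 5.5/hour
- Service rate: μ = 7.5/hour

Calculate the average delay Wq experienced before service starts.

First, compute utilization: ρ = λ/μ = 5.5/7.5 = 0.7333
For M/M/1: Wq = λ/(μ(μ-λ))
Wq = 5.5/(7.5 × (7.5-5.5))
Wq = 5.5/(7.5 × 2.00)
Wq = 0.3667 hours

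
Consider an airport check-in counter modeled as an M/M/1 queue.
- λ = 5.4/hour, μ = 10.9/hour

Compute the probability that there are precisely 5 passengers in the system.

ρ = λ/μ = 5.4/10.9 = 0.4954
P(n) = (1-ρ)ρⁿ
P(5) = (1-0.4954) × 0.4954^5
P(5) = 0.5046 × 0.02984
P(5) = 0.01506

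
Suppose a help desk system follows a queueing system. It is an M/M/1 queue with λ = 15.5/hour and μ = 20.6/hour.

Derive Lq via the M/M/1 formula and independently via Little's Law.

Method 1 (direct): Lq = λ²/(μ(μ-λ)) = 240.25/(20.6 × 5.10) = 2.2868

Method 2 (Little's Law):
W = 1/(μ-λ) = 1/5.10 = 0.1960784
Wq = W - 1/μ = 0.1960784 - 0.04854369 = 0.147535
Lq = λWq = 15.5 × 0.147535 = 2.2868 ✔ (matches Method 1)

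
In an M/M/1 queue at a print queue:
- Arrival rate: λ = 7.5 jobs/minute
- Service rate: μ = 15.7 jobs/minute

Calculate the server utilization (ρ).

Server utilization: ρ = λ/μ
ρ = 7.5/15.7 = 0.4777
The server is busy 47.77% of the time.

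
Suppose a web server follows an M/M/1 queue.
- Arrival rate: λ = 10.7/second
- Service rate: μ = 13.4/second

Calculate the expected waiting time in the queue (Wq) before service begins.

First, compute utilization: ρ = λ/μ = 10.7/13.4 = 0.7985
For M/M/1: Wq = λ/(μ(μ-λ))
Wq = 10.7/(13.4 × (13.4-10.7))
Wq = 10.7/(13.4 × 2.70)
Wq = 0.2957 seconds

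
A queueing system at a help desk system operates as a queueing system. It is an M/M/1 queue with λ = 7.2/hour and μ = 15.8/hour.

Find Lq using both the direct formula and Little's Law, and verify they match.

Method 1 (direct): Lq = λ²/(μ(μ-λ)) = 51.84/(15.8 × 8.60) = 0.3815

Method 2 (Little's Law):
W = 1/(μ-λ) = 1/8.60 = 0.11628
Wq = W - 1/μ = 0.11628 - 0.063291 = 0.05299
Lq = λWq = 7.2 × 0.05299 = 0.3815 ✔ (matches Method 1)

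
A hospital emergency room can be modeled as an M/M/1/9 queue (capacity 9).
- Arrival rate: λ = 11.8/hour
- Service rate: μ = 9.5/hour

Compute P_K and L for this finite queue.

ρ = λ/μ = 11.8/9.5 = 1.2421
P₀ = (1-ρ)/(1-ρ^(K+1)) = (1-1.2421)/(1-1.2421^10) = -0.2421/-7.7411 = 0.03127
P_K = P₀×ρ^K = 0.03127 × 1.2421^9 = 0.03127 × 7.0373 = 0.2201
Blocking probability P_9 = 0.2201 (22.01%)
L = ρ[1 - (K+1)ρ^K + Kρ^(K+1)] / [(1-ρ)(1-ρ^(K+1))]
L = 1.2421 × (1 - 10×7.03735 + 9×8.74109) / ((1 - 1.2421) × (1 - 8.74109)) = 6.1613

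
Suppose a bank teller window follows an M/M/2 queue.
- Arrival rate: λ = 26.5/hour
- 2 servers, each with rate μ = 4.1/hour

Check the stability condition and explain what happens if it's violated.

Stability requires ρ = λ/(cμ) < 1
ρ = 26.5/(2 × 4.1) = 26.5/8.20 = 3.2317
Since 3.2317 ≥ 1, the system is UNSTABLE.
Need c > λ/μ = 26.5/4.1 = 6.46.
Minimum servers needed: c = 7.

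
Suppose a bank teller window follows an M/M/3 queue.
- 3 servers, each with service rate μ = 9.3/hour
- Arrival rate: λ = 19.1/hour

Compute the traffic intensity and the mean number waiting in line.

Traffic intensity: ρ = λ/(cμ) = 19.1/(3×9.3) = 0.6846
Since ρ = 0.6846 < 1, system is stable.
Offered load a = λ/μ = cρ = 19.1/9.3 = 2.0538
P₀ = [ Σₙ₌₀^2 aⁿ/n! + a^3/(3!(1-ρ)) ]⁻¹
Σ = a^0/0! + a^1/1! + a^2/2! = 1.00000 + 2.05376 + 2.10897 = 5.1627
a^3/(3!(1-ρ)) = 8.66266/(6 × 0.315412) = 4.5774
P₀ = 1/(5.1627 + 4.5774) = 0.1027
Lq = P₀·a^3·ρ / (3!(1-ρ)²) = 0.10267 × 8.6627 × 0.68459 / (6 × 0.099485) = 1.0200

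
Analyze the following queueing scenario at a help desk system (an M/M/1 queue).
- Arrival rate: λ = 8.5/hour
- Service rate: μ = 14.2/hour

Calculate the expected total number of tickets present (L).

ρ = λ/μ = 8.5/14.2 = 0.5986
For M/M/1: L = λ/(μ-λ)
L = 8.5/(14.2-8.5) = 8.5/5.70
L = 1.4912 tickets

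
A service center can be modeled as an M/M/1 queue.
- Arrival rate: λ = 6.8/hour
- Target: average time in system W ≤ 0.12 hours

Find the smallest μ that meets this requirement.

For M/M/1: W = 1/(μ-λ)
Need W ≤ 0.12, so 1/(μ-λ) ≤ 0.12
μ - λ ≥ 1/0.12 = 8.3333
μ ≥ 6.8 + 8.3333 = 15.1333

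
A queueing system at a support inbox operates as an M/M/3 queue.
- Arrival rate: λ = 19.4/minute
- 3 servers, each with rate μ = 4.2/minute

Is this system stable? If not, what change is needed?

Stability requires ρ = λ/(cμ) < 1
ρ = 19.4/(3 × 4.2) = 19.4/12.60 = 1.5397
Since 1.5397 ≥ 1, the system is UNSTABLE.
Need c > λ/μ = 19.4/4.2 = 4.62.
Minimum servers needed: c = 5.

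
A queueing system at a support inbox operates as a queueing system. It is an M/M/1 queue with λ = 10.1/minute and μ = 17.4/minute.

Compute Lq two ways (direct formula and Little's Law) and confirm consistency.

Method 1 (direct): Lq = λ²/(μ(μ-λ)) = 102.01/(17.4 × 7.30) = 0.8031

Method 2 (Little's Law):
W = 1/(μ-λ) = 1/7.30 = 0.136986
Wq = W - 1/μ = 0.136986 - 0.0574713 = 0.079515
Lq = λWq = 10.1 × 0.079515 = 0.8031 ✔ (matches Method 1)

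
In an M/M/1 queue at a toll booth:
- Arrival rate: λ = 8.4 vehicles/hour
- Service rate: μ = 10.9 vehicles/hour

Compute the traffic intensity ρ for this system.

Server utilization: ρ = λ/μ
ρ = 8.4/10.9 = 0.7706
The server is busy 77.06% of the time.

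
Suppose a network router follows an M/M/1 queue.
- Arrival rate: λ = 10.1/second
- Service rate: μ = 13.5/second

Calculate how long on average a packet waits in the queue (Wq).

First, compute utilization: ρ = λ/μ = 10.1/13.5 = 0.7481
For M/M/1: Wq = λ/(μ(μ-λ))
Wq = 10.1/(13.5 × (13.5-10.1))
Wq = 10.1/(13.5 × 3.40)
Wq = 0.2200 seconds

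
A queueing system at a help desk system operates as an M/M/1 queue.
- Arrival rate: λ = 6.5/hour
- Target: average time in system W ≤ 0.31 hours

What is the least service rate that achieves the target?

For M/M/1: W = 1/(μ-λ)
Need W ≤ 0.31, so 1/(μ-λ) ≤ 0.31
μ - λ ≥ 1/0.31 = 3.2258
μ ≥ 6.5 + 3.2258 = 9.7258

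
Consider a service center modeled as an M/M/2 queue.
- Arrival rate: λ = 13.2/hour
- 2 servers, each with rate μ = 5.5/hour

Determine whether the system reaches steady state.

Stability requires ρ = λ/(cμ) < 1
ρ = 13.2/(2 × 5.5) = 13.2/11.00 = 1.2000
Since 1.2000 ≥ 1, the system is UNSTABLE.
Need c > λ/μ = 13.2/5.5 = 2.40.
Minimum servers needed: c = 3.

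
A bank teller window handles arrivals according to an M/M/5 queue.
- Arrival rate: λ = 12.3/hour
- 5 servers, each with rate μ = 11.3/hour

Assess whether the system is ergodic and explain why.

Stability requires ρ = λ/(cμ) < 1
ρ = 12.3/(5 × 11.3) = 12.3/56.50 = 0.2177
Since 0.2177 < 1, the system is STABLE.
The servers are busy 21.77% of the time.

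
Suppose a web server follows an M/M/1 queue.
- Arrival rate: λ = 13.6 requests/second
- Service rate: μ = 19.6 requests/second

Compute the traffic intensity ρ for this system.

Server utilization: ρ = λ/μ
ρ = 13.6/19.6 = 0.6939
The server is busy 69.39% of the time.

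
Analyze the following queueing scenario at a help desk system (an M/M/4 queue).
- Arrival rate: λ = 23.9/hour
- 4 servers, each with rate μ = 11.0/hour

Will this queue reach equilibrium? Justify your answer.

Stability requires ρ = λ/(cμ) < 1
ρ = 23.9/(4 × 11.0) = 23.9/44.00 = 0.5432
Since 0.5432 < 1, the system is STABLE.
The servers are busy 54.32% of the time.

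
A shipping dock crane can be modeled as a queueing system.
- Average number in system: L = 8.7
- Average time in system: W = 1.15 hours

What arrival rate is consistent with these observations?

Little's Law: L = λW, so λ = L/W
λ = 8.7/1.15 = 7.5652 containers/hour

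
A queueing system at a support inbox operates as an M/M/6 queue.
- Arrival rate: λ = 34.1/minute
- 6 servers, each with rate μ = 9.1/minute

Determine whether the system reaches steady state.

Stability requires ρ = λ/(cμ) < 1
ρ = 34.1/(6 × 9.1) = 34.1/54.60 = 0.6245
Since 0.6245 < 1, the system is STABLE.
The servers are busy 62.45% of the time.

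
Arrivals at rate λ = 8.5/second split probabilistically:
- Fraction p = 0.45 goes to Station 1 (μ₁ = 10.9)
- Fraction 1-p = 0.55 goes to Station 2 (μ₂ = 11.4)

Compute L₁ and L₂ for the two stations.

Effective rates: λ₁ = 8.5×0.45 = 3.825, λ₂ = 8.5×0.55 = 4.675
Station 1: ρ₁ = 3.825/10.9 = 0.3509, L₁ = ρ₁/(1-ρ₁) = 0.3509/(1-0.3509) = 0.5406
Station 2: ρ₂ = 4.675/11.4 = 0.4101, L₂ = ρ₂/(1-ρ₂) = 0.4101/(1-0.4101) = 0.6952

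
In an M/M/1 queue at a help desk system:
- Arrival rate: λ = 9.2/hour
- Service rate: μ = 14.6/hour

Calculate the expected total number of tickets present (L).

ρ = λ/μ = 9.2/14.6 = 0.6301
For M/M/1: L = λ/(μ-λ)
L = 9.2/(14.6-9.2) = 9.2/5.40
L = 1.7037 tickets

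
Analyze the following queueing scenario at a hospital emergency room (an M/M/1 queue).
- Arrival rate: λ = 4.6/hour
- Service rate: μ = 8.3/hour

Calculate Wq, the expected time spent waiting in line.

First, compute utilization: ρ = λ/μ = 4.6/8.3 = 0.5542
For M/M/1: Wq = λ/(μ(μ-λ))
Wq = 4.6/(8.3 × (8.3-4.6))
Wq = 4.6/(8.3 × 3.70)
Wq = 0.1498 hours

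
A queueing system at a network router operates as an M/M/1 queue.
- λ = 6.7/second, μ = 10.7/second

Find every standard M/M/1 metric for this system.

Step 1: ρ = λ/μ = 6.7/10.7 = 0.6262
Step 2: L = λ/(μ-λ) = 6.7/4.00 = 1.6750
Step 3: Lq = λ²/(μ(μ-λ)) = 44.89/(10.7×4.00) = 1.0488
Step 4: W = 1/(μ-λ) = 1/4.00 = 0.2500
Step 5: Wq = λ/(μ(μ-λ)) = 6.7/(10.7×4.00) = 0.1565
Step 6: P(0) = 1-ρ = 0.3738
Verify: L = λW = 6.7×0.2500 = 1.6750 ✔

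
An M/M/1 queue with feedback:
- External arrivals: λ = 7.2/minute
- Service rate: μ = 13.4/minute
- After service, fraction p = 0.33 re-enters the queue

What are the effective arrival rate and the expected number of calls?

Effective arrival rate: λ_eff = λ/(1-p) = 7.2/(1-0.33) = 7.2/0.67 = 10.7463
ρ = λ_eff/μ = 10.7463/13.4 = 0.80196
L = ρ/(1-ρ) = 0.80196/(1-0.80196) = 4.0495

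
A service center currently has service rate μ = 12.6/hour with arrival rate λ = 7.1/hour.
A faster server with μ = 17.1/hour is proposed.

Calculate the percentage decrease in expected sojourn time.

System 1: ρ₁ = 7.1/12.6 = 0.5635, W₁ = 1/(12.6-7.1) = 0.18182
System 2: ρ₂ = 7.1/17.1 = 0.4152, W₂ = 1/(17.1-7.1) = 0.10000
Improvement: (W₁-W₂)/W₁ = (0.18182-0.10000)/0.18182 = 45.00%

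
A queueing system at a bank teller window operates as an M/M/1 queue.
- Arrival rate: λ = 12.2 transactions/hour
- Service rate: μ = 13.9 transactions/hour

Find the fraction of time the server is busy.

Server utilization: ρ = λ/μ
ρ = 12.2/13.9 = 0.8777
The server is busy 87.77% of the time.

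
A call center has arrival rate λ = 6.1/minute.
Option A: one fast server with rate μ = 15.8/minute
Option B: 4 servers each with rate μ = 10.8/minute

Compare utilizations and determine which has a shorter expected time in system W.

Option A: single server μ = 15.8 (M/M/1)
  ρ_A = 6.1/15.8 = 0.3861
  W_A = 1/(μ-λ) = 1/(15.8-6.1) = 1/9.70 = 0.1031

Option B: 4 servers μ = 10.8 (M/M/4)
  ρ_B = λ/(cμ) = 6.1/(4×10.8) = 0.1412
  Offered load a = λ/μ = cρ = 6.1/10.8 = 0.5648
  P₀ = [ Σₙ₌₀^3 aⁿ/n! + a^4/(4!(1-ρ)) ]⁻¹
  Σ = a^0/0! + a^1/1! + a^2/2! + a^3/3! = 1.0000 + 0.56481 + 0.15951 + 0.030031 = 1.7544
  a^4/(4!(1-ρ)) = 0.10177/(24 × 0.85880) = 0.004938
  P₀ = 1/(1.7544 + 0.004938) = 0.5684
  Lq = P₀·a^4·ρ / (4!(1-ρ)²) = 0.56841 × 0.10177 × 0.14120 / (24 × 0.73753) = 0.0004615
  Wq_B = Lq/λ = 0.00046147/6.1 = 0.00007565
  W_B = Wq_B + 1/μ = 0.00007565 + 0.09259 = 0.09267

Since W_B = 0.09267 < W_A = 0.1031, Option B (multiple servers) has the shorter time in system.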